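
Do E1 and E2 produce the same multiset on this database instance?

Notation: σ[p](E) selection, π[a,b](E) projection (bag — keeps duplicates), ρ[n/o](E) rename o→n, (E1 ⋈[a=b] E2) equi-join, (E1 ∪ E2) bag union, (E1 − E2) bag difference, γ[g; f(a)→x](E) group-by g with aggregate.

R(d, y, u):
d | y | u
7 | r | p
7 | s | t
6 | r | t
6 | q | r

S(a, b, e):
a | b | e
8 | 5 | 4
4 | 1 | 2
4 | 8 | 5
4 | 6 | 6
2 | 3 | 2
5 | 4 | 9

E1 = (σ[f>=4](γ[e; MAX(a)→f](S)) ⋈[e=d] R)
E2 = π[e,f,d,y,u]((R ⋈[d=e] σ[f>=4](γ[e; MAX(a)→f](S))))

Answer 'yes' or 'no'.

E1 row counts bottom-up:
  S → 6
  γ[e; MAX(a)→f](S) → 5
  σ[f>=4](γ[e; MAX(a)→f](S)) → 5
  R → 4
  (σ[f>=4](γ[e; MAX(a)→f](S)) ⋈[e=d] R) → 2
E2 row counts bottom-up:
  R → 4
  S → 6
  γ[e; MAX(a)→f](S) → 5
  σ[f>=4](γ[e; MAX(a)→f](S)) → 5
  (R ⋈[d=e] σ[f>=4](γ[e; MAX(a)→f](S))) → 2
  π[e,f,d,y,u]((R ⋈[d=e] σ[f>=4](γ[e; MAX(a)→f](S)))) → 2

E1 and E2 produce the same multiset:
e | f | d | y | u
6 | 4 | 6 | q | r
6 | 4 | 6 | r | t

yes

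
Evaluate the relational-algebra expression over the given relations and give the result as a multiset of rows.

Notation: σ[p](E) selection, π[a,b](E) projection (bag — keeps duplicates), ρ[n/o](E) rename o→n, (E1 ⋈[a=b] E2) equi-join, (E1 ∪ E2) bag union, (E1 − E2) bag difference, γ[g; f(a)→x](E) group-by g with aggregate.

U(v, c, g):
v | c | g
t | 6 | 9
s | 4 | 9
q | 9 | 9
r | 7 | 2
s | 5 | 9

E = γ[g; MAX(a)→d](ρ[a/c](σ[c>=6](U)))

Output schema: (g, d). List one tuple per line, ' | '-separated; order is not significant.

Subexpression sizes:
  U → 5
  σ[c>=6](U) → 3
  ρ[a/c](σ[c>=6](U)) → 3
  γ[g; MAX(a)→d](ρ[a/c](σ[c>=6](U))) → 2

== RESULT ==
g | d
2 | 7
9 | 9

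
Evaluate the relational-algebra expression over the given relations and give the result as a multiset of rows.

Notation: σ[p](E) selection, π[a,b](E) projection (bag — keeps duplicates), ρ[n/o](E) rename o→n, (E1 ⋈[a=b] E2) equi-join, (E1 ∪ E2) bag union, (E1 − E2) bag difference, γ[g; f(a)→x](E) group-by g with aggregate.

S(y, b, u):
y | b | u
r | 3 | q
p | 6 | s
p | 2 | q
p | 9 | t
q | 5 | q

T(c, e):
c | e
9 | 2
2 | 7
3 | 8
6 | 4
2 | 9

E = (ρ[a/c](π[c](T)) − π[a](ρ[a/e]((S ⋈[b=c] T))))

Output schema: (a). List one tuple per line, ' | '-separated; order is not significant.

Stepwise |·|:
  T → 5
  π[c](T) → 5
  ρ[a/c](π[c](T)) → 5
  S → 5
  T → 5
  (S ⋈[b=c] T) → 5
  ρ[a/e]((S ⋈[b=c] T)) → 5
  π[a](ρ[a/e]((S ⋈[b=c] T))) → 5
  (ρ[a/c](π[c](T)) − π[a](ρ[a/e]((S ⋈[b=c] T)))) → 3

== RESULT ==
a
2
3
6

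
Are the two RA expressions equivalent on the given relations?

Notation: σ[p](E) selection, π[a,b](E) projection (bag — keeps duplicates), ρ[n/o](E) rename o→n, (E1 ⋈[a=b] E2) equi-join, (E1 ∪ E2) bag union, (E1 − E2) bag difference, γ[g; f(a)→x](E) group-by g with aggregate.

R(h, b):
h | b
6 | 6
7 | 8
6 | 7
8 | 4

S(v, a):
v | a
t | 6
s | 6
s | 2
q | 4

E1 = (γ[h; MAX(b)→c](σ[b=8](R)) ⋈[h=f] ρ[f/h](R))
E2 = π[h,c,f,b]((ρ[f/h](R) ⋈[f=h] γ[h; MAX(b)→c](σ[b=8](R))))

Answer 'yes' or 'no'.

E1 stepwise |·|:
  R → 4
  σ[b=8](R) → 1
  γ[h; MAX(b)→c](σ[b=8](R)) → 1
  R → 4
  ρ[f/h](R) → 4
  (γ[h; MAX(b)→c](σ[b=8](R)) ⋈[h=f] ρ[f/h](R)) → 1
E2 stepwise |·|:
  R → 4
  ρ[f/h](R) → 4
  R → 4
  σ[b=8](R) → 1
  γ[h; MAX(b)→c](σ[b=8](R)) → 1
  (ρ[f/h](R) ⋈[f=h] γ[h; MAX(b)→c](σ[b=8](R))) → 1
  π[h,c,f,b]((ρ[f/h](R) ⋈[f=h] γ[h; MAX(b)→c](σ[b=8](R)))) → 1

E1 and E2 produce the same multiset:
h | c | f | b
7 | 8 | 7 | 8

yes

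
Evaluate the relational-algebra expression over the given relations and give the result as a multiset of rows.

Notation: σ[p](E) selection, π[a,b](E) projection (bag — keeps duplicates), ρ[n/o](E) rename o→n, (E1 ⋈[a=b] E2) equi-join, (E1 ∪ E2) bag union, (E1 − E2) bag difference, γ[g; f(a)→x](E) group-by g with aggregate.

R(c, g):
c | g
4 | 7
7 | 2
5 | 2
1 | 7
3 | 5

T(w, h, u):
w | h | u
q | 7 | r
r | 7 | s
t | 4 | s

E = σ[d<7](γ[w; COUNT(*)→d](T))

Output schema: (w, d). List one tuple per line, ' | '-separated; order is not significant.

Stepwise |·|:
  T → 3
  γ[w; COUNT(*)→d](T) → 3
  σ[d<7](γ[w; COUNT(*)→d](T)) → 3

== RESULT ==
w | d
q | 1
r | 1
t | 1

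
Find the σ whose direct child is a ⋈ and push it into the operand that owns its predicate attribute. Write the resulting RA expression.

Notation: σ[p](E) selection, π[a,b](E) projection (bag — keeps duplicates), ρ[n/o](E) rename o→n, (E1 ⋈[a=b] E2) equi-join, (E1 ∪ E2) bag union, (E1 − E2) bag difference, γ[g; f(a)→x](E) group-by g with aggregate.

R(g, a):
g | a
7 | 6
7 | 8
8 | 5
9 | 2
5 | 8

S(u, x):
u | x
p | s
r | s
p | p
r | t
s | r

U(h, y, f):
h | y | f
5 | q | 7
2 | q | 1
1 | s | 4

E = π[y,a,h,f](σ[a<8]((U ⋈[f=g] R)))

σ filters on a, owned by the right side.
E' = π[y,a,h,f]((U ⋈[f=g] σ[a<8](R)))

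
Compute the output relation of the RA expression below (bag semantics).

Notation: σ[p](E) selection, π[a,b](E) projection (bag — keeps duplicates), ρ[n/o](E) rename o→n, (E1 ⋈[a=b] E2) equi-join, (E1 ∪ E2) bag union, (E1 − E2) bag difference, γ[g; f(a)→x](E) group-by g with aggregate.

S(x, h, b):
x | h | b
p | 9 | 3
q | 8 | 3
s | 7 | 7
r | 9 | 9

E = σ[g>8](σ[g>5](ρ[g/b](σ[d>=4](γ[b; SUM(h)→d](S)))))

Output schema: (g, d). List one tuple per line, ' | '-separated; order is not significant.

Subexpression sizes:
  S → 4
  γ[b; SUM(h)→d](S) → 3
  σ[d>=4](γ[b; SUM(h)→d](S)) → 3
  ρ[g/b](σ[d>=4](γ[b; SUM(h)→d](S))) → 3
  σ[g>5](ρ[g/b](σ[d>=4](γ[b; SUM(h)→d](S)))) → 2
  σ[g>8](σ[g>5](ρ[g/b](σ[d>=4](γ[b; SUM(h)→d](S))))) → 1

== RESULT ==
g | d
9 | 9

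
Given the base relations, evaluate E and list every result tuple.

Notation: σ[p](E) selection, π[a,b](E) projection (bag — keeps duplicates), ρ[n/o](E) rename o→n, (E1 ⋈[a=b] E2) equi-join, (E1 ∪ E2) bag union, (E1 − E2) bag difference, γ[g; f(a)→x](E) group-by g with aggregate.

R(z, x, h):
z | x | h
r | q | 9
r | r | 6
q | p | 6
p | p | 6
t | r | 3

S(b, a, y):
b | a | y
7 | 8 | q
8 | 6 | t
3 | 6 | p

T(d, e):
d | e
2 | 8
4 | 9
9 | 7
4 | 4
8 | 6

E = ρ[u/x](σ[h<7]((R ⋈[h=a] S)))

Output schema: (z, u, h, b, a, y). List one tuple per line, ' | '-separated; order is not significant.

Row counts bottom-up:
  R → 5
  S → 3
  (R ⋈[h=a] S) → 6
  σ[h<7]((R ⋈[h=a] S)) → 6
  ρ[u/x](σ[h<7]((R ⋈[h=a] S))) → 6

== RESULT ==
z | u | h | b | a | y
p | p | 6 | 3 | 6 | p
p | p | 6 | 8 | 6 | t
q | p | 6 | 3 | 6 | p
q | p | 6 | 8 | 6 | t
r | r | 6 | 3 | 6 | p
r | r | 6 | 8 | 6 | t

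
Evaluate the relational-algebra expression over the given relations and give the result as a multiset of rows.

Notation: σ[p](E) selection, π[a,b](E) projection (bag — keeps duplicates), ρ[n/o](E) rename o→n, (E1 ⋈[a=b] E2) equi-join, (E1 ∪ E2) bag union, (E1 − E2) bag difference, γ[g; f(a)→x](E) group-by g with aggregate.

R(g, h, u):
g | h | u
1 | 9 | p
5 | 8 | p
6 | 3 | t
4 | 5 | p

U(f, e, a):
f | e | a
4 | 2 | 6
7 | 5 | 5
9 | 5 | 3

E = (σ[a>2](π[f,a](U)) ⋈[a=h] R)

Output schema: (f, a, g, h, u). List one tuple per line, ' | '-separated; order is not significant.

Stepwise |·|:
  U → 3
  π[f,a](U) → 3
  σ[a>2](π[f,a](U)) → 3
  R → 4
  (σ[a>2](π[f,a](U)) ⋈[a=h] R) → 2

== RESULT ==
f | a | g | h | u
7 | 5 | 4 | 5 | p
9 | 3 | 6 | 3 | t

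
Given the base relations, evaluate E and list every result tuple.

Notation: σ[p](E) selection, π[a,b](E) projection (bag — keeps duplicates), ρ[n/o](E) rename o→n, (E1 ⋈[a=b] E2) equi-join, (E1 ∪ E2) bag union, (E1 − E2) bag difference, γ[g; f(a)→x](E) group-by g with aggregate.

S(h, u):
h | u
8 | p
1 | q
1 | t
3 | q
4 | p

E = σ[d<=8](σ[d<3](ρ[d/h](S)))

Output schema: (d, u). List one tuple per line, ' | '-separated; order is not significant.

Stepwise |·|:
  S → 5
  ρ[d/h](S) → 5
  σ[d<3](ρ[d/h](S)) → 2
  σ[d<=8](σ[d<3](ρ[d/h](S))) → 2

== RESULT ==
d | u
1 | q
1 | t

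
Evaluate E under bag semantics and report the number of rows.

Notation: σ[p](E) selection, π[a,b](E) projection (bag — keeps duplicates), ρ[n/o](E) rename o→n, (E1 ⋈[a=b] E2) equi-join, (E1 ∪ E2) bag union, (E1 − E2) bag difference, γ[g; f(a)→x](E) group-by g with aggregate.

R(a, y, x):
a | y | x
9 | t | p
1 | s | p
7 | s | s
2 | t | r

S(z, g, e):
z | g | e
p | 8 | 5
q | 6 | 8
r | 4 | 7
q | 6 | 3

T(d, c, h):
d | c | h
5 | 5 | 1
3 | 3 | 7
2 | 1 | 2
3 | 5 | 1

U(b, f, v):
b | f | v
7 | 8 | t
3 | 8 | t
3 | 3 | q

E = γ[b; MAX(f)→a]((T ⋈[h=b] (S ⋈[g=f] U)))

Row counts bottom-up:
  T → 4
  S → 4
  U → 3
  (S ⋈[g=f] U) → 2
  (T ⋈[h=b] (S ⋈[g=f] U)) → 1
  γ[b; MAX(f)→a]((T ⋈[h=b] (S ⋈[g=f] U))) → 1

|E| = 1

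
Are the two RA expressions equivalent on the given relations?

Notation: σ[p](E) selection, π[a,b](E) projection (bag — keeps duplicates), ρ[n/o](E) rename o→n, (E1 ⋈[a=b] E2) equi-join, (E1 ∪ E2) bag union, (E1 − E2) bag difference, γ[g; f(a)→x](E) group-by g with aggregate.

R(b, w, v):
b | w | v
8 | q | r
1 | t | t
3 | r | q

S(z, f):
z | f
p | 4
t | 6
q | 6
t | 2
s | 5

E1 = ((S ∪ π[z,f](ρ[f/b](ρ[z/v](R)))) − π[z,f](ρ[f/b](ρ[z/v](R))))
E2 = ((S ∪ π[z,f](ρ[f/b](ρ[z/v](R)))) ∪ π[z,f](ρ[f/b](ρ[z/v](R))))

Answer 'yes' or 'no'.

E1 stepwise |·|:
  S → 5
  R → 3
  ρ[z/v](R) → 3
  ρ[f/b](ρ[z/v](R)) → 3
  π[z,f](ρ[f/b](ρ[z/v](R))) → 3
  (S ∪ π[z,f](ρ[f/b](ρ[z/v](R)))) → 8
  R → 3
  ρ[z/v](R) → 3
  ρ[f/b](ρ[z/v](R)) → 3
  π[z,f](ρ[f/b](ρ[z/v](R))) → 3
  ((S ∪ π[z,f](ρ[f/b](ρ[z/v](R)))) − π[z,f](ρ[f/b](ρ[z/v](R)))) → 5
E2 stepwise |·|:
  S → 5
  R → 3
  ρ[z/v](R) → 3
  ρ[f/b](ρ[z/v](R)) → 3
  π[z,f](ρ[f/b](ρ[z/v](R))) → 3
  (S ∪ π[z,f](ρ[f/b](ρ[z/v](R)))) → 8
  R → 3
  ρ[z/v](R) → 3
  ρ[f/b](ρ[z/v](R)) → 3
  π[z,f](ρ[f/b](ρ[z/v](R))) → 3
  ((S ∪ π[z,f](ρ[f/b](ρ[z/v](R)))) ∪ π[z,f](ρ[f/b](ρ[z/v](R)))) → 11

E1 result:
z | f
p | 4
q | 6
s | 5
t | 2
t | 6
E2 result:
z | f
p | 4
q | 3
q | 3
q | 6
r | 8
r | 8
s | 5
t | 1
t | 1
t | 2
t | 6
Witness: ('t', 1) appears 0× in E1 but 2× in E2.

no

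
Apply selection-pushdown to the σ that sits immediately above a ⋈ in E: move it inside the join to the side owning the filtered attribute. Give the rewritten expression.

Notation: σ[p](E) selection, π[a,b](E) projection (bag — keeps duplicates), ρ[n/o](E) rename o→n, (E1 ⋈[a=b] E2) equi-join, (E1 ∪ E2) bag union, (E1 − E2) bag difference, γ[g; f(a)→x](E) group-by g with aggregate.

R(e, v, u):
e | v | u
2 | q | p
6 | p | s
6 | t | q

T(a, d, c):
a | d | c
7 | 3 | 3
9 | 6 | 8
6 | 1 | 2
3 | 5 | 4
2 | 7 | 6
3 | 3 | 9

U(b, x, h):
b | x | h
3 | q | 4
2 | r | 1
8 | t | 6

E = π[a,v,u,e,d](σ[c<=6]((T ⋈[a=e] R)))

σ filters on c, owned by the left side.
E' = π[a,v,u,e,d]((σ[c<=6](T) ⋈[a=e] R))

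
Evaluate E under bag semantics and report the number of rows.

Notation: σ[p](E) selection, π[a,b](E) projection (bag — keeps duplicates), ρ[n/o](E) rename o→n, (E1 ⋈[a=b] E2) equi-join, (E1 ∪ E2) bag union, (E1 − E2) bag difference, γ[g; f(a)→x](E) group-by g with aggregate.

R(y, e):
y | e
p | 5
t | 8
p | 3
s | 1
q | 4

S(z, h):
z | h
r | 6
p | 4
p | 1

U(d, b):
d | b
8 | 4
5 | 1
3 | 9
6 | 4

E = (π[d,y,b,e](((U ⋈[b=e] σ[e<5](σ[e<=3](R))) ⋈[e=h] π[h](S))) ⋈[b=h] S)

Row counts bottom-up:
  U → 4
  R → 5
  σ[e<=3](R) → 2
  σ[e<5](σ[e<=3](R)) → 2
  (U ⋈[b=e] σ[e<5](σ[e<=3](R))) → 1
  S → 3
  π[h](S) → 3
  ((U ⋈[b=e] σ[e<5](σ[e<=3](R))) ⋈[e=h] π[h](S)) → 1
  π[d,y,b,e](((U ⋈[b=e] σ[e<5](σ[e<=3](R))) ⋈[e=h] π[h](S))) → 1
  S → 3
  (π[d,y,b,e](((U ⋈[b=e] σ[e<5](σ[e<=3](R))) ⋈[e=h] π[h](S))) ⋈[b=h] S) → 1

|E| = 1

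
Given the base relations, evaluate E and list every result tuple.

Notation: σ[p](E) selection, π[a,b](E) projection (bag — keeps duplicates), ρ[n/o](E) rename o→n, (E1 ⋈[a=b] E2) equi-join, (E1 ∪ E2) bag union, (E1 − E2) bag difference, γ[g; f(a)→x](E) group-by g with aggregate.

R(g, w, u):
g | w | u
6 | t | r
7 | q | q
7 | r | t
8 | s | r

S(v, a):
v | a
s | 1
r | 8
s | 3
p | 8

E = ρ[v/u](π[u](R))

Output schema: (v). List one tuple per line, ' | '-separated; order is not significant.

Subexpression sizes:
  R → 4
  π[u](R) → 4
  ρ[v/u](π[u](R)) → 4

== RESULT ==
v
q
r
r
t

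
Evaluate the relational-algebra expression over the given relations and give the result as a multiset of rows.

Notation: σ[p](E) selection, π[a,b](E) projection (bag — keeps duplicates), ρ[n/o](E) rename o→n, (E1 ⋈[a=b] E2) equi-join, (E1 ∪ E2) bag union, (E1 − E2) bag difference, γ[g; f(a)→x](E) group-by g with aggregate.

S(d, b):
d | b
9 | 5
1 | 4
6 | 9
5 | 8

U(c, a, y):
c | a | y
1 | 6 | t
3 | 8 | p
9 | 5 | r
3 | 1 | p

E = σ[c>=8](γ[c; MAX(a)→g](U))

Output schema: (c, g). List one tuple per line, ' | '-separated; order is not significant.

Subexpression sizes:
  U → 4
  γ[c; MAX(a)→g](U) → 3
  σ[c>=8](γ[c; MAX(a)→g](U)) → 1

== RESULT ==
c | g
9 | 5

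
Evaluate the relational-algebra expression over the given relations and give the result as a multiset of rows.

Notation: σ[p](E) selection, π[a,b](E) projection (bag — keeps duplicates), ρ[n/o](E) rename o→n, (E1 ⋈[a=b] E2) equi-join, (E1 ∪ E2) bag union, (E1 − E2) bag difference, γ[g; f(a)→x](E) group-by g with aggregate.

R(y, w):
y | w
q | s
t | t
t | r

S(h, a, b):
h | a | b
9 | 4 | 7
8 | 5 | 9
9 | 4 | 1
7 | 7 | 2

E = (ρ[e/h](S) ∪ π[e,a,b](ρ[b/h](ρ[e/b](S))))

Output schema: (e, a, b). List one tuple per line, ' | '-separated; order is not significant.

Per-node cardinality:
  S → 4
  ρ[e/h](S) → 4
  S → 4
  ρ[e/b](S) → 4
  ρ[b/h](ρ[e/b](S)) → 4
  π[e,a,b](ρ[b/h](ρ[e/b](S))) → 4
  (ρ[e/h](S) ∪ π[e,a,b](ρ[b/h](ρ[e/b](S)))) → 8

== RESULT ==
e | a | b
1 | 4 | 9
2 | 7 | 7
7 | 4 | 9
7 | 7 | 2
8 | 5 | 9
9 | 4 | 1
9 | 4 | 7
9 | 5 | 8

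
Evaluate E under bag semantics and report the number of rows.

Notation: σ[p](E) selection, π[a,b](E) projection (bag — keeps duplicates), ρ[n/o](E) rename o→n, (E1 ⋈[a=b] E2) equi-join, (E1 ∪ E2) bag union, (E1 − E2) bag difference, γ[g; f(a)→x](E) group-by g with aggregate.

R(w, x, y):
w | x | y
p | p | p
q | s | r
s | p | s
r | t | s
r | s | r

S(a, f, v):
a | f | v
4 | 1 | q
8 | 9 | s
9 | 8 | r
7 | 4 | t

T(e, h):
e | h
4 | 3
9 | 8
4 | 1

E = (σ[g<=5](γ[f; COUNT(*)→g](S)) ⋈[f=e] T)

Subexpression sizes:
  S → 4
  γ[f; COUNT(*)→g](S) → 4
  σ[g<=5](γ[f; COUNT(*)→g](S)) → 4
  T → 3
  (σ[g<=5](γ[f; COUNT(*)→g](S)) ⋈[f=e] T) → 3

|E| = 3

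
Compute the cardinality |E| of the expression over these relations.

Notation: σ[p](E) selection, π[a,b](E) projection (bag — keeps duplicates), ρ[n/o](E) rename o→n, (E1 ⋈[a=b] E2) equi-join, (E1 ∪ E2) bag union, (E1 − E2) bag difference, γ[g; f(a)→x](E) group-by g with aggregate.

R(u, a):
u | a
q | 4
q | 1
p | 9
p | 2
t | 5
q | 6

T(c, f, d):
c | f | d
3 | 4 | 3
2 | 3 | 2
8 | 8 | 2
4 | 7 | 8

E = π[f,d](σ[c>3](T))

Stepwise |·|:
  T → 4
  σ[c>3](T) → 2
  π[f,d](σ[c>3](T)) → 2

|E| = 2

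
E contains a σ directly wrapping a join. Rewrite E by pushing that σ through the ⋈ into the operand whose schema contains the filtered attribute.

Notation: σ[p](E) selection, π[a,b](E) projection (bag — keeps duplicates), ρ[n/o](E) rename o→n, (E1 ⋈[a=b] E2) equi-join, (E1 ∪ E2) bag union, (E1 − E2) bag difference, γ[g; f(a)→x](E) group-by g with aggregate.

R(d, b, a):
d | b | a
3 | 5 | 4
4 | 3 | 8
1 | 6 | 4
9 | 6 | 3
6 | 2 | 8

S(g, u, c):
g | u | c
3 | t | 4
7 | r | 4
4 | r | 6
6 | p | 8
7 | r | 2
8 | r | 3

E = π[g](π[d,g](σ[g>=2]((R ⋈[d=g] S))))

σ filters on g, owned by the right side.
E' = π[g](π[d,g]((R ⋈[d=g] σ[g>=2](S))))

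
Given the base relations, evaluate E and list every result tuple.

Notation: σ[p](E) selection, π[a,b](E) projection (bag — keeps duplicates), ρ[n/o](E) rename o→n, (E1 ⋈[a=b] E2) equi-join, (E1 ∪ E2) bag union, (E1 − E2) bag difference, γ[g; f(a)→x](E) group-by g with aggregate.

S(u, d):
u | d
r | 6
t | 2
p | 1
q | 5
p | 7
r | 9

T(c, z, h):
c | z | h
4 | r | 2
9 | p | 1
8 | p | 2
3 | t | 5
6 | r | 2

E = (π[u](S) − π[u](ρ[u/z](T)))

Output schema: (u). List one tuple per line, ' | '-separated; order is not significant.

Per-node cardinality:
  S → 6
  π[u](S) → 6
  T → 5
  ρ[u/z](T) → 5
  π[u](ρ[u/z](T)) → 5
  (π[u](S) − π[u](ρ[u/z](T))) → 1

== RESULT ==
u
q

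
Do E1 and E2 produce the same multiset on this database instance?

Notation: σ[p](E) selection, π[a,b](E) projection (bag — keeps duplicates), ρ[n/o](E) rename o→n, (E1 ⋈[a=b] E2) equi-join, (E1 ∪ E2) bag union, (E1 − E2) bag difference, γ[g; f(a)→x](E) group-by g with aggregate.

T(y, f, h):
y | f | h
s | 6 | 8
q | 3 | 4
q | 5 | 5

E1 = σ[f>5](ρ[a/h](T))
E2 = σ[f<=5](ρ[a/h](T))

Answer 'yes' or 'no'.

E1 subexpression sizes:
  T → 3
  ρ[a/h](T) → 3
  σ[f>5](ρ[a/h](T)) → 1
E2 subexpression sizes:
  T → 3
  ρ[a/h](T) → 3
  σ[f<=5](ρ[a/h](T)) → 2

E1 result:
y | f | a
s | 6 | 8
E2 result:
y | f | a
q | 3 | 4
q | 5 | 5
Witness: ('s', 6, 8) appears 1× in E1 but 0× in E2.

no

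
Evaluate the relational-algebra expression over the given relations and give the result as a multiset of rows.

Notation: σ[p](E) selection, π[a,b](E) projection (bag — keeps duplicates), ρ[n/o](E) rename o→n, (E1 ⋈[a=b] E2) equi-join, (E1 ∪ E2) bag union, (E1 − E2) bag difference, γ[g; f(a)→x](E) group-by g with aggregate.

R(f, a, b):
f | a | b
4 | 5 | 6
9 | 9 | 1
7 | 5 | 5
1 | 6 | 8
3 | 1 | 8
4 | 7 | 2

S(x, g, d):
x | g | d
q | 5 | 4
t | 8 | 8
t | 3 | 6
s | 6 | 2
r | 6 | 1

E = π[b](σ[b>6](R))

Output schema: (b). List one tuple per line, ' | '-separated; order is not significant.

Row counts bottom-up:
  R → 6
  σ[b>6](R) → 2
  π[b](σ[b>6](R)) → 2

== RESULT ==
b
8
8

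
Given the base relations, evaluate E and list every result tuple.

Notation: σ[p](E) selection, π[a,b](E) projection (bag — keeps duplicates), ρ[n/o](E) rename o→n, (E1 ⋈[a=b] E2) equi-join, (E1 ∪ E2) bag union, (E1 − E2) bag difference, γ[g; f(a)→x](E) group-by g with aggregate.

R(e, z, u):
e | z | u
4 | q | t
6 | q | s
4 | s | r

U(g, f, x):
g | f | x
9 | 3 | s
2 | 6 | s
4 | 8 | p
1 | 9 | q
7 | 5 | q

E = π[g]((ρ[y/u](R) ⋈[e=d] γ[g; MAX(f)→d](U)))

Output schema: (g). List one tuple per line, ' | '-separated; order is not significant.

Per-node cardinality:
  R → 3
  ρ[y/u](R) → 3
  U → 5
  γ[g; MAX(f)→d](U) → 5
  (ρ[y/u](R) ⋈[e=d] γ[g; MAX(f)→d](U)) → 1
  π[g]((ρ[y/u](R) ⋈[e=d] γ[g; MAX(f)→d](U))) → 1

== RESULT ==
g
2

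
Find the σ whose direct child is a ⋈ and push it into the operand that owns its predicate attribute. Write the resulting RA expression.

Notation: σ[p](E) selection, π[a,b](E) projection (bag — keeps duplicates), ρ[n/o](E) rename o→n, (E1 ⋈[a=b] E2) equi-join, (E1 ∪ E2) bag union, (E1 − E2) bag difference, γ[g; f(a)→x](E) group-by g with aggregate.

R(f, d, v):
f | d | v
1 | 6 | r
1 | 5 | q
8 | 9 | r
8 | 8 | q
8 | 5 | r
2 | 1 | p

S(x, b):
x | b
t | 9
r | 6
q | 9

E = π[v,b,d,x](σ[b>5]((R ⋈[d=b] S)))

σ filters on b, owned by the right side.
E' = π[v,b,d,x]((R ⋈[d=b] σ[b>5](S)))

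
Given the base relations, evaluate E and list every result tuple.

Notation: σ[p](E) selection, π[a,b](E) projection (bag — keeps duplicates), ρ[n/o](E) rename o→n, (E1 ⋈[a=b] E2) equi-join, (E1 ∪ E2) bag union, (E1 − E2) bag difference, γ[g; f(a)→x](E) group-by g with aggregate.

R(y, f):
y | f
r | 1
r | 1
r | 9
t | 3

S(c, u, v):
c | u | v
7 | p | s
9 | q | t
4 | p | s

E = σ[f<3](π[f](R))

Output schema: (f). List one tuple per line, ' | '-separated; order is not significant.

Stepwise |·|:
  R → 4
  π[f](R) → 4
  σ[f<3](π[f](R)) → 2

== RESULT ==
f
1
1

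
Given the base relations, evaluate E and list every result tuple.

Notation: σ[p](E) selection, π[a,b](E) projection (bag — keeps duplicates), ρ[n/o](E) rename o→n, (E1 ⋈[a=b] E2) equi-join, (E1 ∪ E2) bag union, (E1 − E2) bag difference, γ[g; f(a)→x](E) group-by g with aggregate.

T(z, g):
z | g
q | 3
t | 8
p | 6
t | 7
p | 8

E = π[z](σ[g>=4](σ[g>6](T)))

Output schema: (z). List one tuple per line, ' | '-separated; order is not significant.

Per-node cardinality:
  T → 5
  σ[g>6](T) → 3
  σ[g>=4](σ[g>6](T)) → 3
  π[z](σ[g>=4](σ[g>6](T))) → 3

== RESULT ==
z
p
t
t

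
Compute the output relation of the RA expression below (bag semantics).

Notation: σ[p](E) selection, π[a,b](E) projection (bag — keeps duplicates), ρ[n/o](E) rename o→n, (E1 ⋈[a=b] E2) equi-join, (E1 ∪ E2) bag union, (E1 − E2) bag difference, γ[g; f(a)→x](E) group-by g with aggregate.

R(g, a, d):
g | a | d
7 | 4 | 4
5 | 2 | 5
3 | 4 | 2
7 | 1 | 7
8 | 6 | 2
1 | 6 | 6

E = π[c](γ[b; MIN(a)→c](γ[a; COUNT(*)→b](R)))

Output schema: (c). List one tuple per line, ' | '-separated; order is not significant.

Subexpression sizes:
  R → 6
  γ[a; COUNT(*)→b](R) → 4
  γ[b; MIN(a)→c](γ[a; COUNT(*)→b](R)) → 2
  π[c](γ[b; MIN(a)→c](γ[a; COUNT(*)→b](R))) → 2

== RESULT ==
c
1
4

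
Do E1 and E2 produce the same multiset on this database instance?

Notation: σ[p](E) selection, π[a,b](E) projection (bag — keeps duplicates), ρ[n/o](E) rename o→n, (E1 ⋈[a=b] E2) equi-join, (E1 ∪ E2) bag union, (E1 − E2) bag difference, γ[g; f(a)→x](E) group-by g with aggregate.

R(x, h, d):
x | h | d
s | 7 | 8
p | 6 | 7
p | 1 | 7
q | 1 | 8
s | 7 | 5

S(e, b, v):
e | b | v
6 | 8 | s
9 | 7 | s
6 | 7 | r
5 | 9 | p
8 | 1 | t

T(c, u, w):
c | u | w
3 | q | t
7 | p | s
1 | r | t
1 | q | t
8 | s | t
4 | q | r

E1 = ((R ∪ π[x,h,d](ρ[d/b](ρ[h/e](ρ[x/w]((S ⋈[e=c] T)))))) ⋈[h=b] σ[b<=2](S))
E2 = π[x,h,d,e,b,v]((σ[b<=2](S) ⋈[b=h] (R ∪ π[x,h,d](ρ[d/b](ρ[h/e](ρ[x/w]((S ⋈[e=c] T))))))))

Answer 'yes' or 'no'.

E1 stepwise |·|:
  R → 5
  S → 5
  T → 6
  (S ⋈[e=c] T) → 1
  ρ[x/w]((S ⋈[e=c] T)) → 1
  ρ[h/e](ρ[x/w]((S ⋈[e=c] T))) → 1
  ρ[d/b](ρ[h/e](ρ[x/w]((S ⋈[e=c] T)))) → 1
  π[x,h,d](ρ[d/b](ρ[h/e](ρ[x/w]((S ⋈[e=c] T))))) → 1
  (R ∪ π[x,h,d](ρ[d/b](ρ[h/e](ρ[x/w]((S ⋈[e=c] T)))))) → 6
  S → 5
  σ[b<=2](S) → 1
  ((R ∪ π[x,h,d](ρ[d/b](ρ[h/e](ρ[x/w]((S ⋈[e=c] T)))))) ⋈[h=b] σ[b<=2](S)) → 2
E2 stepwise |·|:
  S → 5
  σ[b<=2](S) → 1
  R → 5
  S → 5
  T → 6
  (S ⋈[e=c] T) → 1
  ρ[x/w]((S ⋈[e=c] T)) → 1
  ρ[h/e](ρ[x/w]((S ⋈[e=c] T))) → 1
  ρ[d/b](ρ[h/e](ρ[x/w]((S ⋈[e=c] T)))) → 1
  π[x,h,d](ρ[d/b](ρ[h/e](ρ[x/w]((S ⋈[e=c] T))))) → 1
  (R ∪ π[x,h,d](ρ[d/b](ρ[h/e](ρ[x/w]((S ⋈[e=c] T)))))) → 6
  (σ[b<=2](S) ⋈[b=h] (R ∪ π[x,h,d](ρ[d/b](ρ[h/e](ρ[x/w]((S ⋈[e=c] T))))))) → 2
  π[x,h,d,e,b,v]((σ[b<=2](S) ⋈[b=h] (R ∪ π[x,h,d](ρ[d/b](ρ[h/e](ρ[x/w]((S ⋈[e=c] T)))))))) → 2

E1 and E2 produce the same multiset:
x | h | d | e | b | v
p | 1 | 7 | 8 | 1 | t
q | 1 | 8 | 8 | 1 | t

yes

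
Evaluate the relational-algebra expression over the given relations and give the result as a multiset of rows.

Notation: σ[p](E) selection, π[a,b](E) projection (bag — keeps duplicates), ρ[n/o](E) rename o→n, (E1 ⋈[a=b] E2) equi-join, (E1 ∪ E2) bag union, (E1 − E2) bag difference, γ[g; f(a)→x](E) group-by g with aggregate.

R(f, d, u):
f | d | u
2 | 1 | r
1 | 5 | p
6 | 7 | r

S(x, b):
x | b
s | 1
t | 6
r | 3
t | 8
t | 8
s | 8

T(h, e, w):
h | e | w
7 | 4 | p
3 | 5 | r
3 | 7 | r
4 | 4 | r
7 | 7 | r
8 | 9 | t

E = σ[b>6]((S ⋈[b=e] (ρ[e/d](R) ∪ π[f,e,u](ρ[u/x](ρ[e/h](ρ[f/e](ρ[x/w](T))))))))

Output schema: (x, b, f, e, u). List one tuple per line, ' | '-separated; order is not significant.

Row counts bottom-up:
  S → 6
  R → 3
  ρ[e/d](R) → 3
  T → 6
  ρ[x/w](T) → 6
  ρ[f/e](ρ[x/w](T)) → 6
  ρ[e/h](ρ[f/e](ρ[x/w](T))) → 6
  ρ[u/x](ρ[e/h](ρ[f/e](ρ[x/w](T)))) → 6
  π[f,e,u](ρ[u/x](ρ[e/h](ρ[f/e](ρ[x/w](T))))) → 6
  (ρ[e/d](R) ∪ π[f,e,u](ρ[u/x](ρ[e/h](ρ[f/e](ρ[x/w](T)))))) → 9
  (S ⋈[b=e] (ρ[e/d](R) ∪ π[f,e,u](ρ[u/x](ρ[e/h](ρ[f/e](ρ[x/w](T))))))) → 6
  σ[b>6]((S ⋈[b=e] (ρ[e/d](R) ∪ π[f,e,u](ρ[u/x](ρ[e/h](ρ[f/e](ρ[x/w](T)))))))) → 3

== RESULT ==
x | b | f | e | u
s | 8 | 9 | 8 | t
t | 8 | 9 | 8 | t
t | 8 | 9 | 8 | t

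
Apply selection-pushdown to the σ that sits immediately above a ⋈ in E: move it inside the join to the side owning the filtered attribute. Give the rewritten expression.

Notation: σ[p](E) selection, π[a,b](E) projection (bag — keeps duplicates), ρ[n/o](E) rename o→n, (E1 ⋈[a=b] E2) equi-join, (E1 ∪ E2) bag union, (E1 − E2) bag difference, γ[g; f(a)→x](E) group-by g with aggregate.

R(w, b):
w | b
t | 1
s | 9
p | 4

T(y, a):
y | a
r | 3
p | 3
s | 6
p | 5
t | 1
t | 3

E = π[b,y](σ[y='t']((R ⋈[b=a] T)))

σ filters on y, owned by the right side.
E' = π[b,y]((R ⋈[b=a] σ[y='t'](T)))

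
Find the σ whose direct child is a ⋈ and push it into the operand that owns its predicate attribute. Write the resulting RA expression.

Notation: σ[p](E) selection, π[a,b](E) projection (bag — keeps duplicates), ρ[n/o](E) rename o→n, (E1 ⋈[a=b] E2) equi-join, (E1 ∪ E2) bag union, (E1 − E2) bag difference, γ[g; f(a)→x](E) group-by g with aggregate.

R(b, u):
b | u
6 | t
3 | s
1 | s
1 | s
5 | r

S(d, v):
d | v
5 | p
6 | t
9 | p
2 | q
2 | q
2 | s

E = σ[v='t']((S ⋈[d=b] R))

σ filters on v, owned by the left side.
E' = (σ[v='t'](S) ⋈[d=b] R)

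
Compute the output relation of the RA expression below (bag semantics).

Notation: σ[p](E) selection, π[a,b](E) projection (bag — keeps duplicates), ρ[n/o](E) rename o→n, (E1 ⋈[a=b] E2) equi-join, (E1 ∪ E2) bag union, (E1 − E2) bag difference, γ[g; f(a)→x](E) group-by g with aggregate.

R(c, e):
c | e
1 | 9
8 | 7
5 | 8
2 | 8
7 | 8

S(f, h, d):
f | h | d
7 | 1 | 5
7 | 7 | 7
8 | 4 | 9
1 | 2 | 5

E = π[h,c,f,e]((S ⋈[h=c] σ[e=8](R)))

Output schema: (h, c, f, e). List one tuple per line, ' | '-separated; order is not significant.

Stepwise |·|:
  S → 4
  R → 5
  σ[e=8](R) → 3
  (S ⋈[h=c] σ[e=8](R)) → 2
  π[h,c,f,e]((S ⋈[h=c] σ[e=8](R))) → 2

== RESULT ==
h | c | f | e
2 | 2 | 1 | 8
7 | 7 | 7 | 8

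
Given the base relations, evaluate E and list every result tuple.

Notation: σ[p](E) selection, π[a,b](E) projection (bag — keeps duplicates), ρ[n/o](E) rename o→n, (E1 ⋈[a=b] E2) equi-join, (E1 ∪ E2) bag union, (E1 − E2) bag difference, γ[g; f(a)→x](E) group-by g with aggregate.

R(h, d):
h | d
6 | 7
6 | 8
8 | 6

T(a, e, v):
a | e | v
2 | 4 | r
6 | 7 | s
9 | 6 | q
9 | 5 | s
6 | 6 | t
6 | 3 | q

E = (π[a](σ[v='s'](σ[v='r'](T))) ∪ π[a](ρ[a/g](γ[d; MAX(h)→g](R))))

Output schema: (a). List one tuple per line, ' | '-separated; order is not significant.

Row counts bottom-up:
  T → 6
  σ[v='r'](T) → 1
  σ[v='s'](σ[v='r'](T)) → 0
  π[a](σ[v='s'](σ[v='r'](T))) → 0
  R → 3
  γ[d; MAX(h)→g](R) → 3
  ρ[a/g](γ[d; MAX(h)→g](R)) → 3
  π[a](ρ[a/g](γ[d; MAX(h)→g](R))) → 3
  (π[a](σ[v='s'](σ[v='r'](T))) ∪ π[a](ρ[a/g](γ[d; MAX(h)→g](R)))) → 3

== RESULT ==
a
6
6
8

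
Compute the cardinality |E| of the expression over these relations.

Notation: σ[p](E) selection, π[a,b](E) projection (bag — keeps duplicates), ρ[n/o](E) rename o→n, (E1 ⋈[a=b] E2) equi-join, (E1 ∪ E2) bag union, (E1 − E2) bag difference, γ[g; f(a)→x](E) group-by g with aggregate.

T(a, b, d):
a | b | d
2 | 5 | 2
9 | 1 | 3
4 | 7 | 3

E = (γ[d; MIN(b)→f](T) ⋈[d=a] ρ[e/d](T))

Row counts bottom-up:
  T → 3
  γ[d; MIN(b)→f](T) → 2
  T → 3
  ρ[e/d](T) → 3
  (γ[d; MIN(b)→f](T) ⋈[d=a] ρ[e/d](T)) → 1

|E| = 1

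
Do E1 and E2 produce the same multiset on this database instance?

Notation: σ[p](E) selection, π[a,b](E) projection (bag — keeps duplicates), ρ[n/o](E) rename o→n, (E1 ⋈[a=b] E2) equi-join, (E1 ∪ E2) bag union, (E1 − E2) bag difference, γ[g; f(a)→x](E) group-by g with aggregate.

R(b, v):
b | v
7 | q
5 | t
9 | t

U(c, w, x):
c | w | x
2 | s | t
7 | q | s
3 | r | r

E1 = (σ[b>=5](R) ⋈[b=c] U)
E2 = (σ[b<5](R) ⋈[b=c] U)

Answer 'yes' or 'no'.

E1 subexpression sizes:
  R → 3
  σ[b>=5](R) → 3
  U → 3
  (σ[b>=5](R) ⋈[b=c] U) → 1
E2 subexpression sizes:
  R → 3
  σ[b<5](R) → 0
  U → 3
  (σ[b<5](R) ⋈[b=c] U) → 0

E1 result:
b | v | c | w | x
7 | q | 7 | q | s
E2 result:
b | v | c | w | x
(0 rows)
Witness: (7, 'q', 7, 'q', 's') appears 1× in E1 but 0× in E2.

no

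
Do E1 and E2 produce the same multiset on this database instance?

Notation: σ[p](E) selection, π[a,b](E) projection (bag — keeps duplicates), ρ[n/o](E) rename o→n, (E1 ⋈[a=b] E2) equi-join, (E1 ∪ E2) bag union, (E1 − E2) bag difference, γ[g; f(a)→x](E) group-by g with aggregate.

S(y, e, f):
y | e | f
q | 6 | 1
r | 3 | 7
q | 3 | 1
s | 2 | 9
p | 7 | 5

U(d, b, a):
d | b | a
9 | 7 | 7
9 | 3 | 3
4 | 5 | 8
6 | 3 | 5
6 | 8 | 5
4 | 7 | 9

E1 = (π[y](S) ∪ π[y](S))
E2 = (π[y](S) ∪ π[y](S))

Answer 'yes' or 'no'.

E1 stepwise |·|:
  S → 5
  π[y](S) → 5
  S → 5
  π[y](S) → 5
  (π[y](S) ∪ π[y](S)) → 10
E2 stepwise |·|:
  S → 5
  π[y](S) → 5
  S → 5
  π[y](S) → 5
  (π[y](S) ∪ π[y](S)) → 10

E1 and E2 produce the same multiset:
y
p
p
q
q
q
q
r
r
s
s

yes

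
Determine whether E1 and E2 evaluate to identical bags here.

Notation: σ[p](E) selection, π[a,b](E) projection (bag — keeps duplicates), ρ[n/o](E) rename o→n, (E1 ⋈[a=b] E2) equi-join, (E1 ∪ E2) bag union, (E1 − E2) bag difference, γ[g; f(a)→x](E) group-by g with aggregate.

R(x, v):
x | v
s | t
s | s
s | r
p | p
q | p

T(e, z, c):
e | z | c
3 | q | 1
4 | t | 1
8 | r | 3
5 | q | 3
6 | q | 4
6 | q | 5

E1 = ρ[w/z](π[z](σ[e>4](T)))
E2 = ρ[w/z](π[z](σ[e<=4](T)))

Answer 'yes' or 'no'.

E1 row counts bottom-up:
  T → 6
  σ[e>4](T) → 4
  π[z](σ[e>4](T)) → 4
  ρ[w/z](π[z](σ[e>4](T))) → 4
E2 row counts bottom-up:
  T → 6
  σ[e<=4](T) → 2
  π[z](σ[e<=4](T)) → 2
  ρ[w/z](π[z](σ[e<=4](T))) → 2

E1 result:
w
q
q
q
r
E2 result:
w
q
t
Witness: ('t',) appears 0× in E1 but 1× in E2.

no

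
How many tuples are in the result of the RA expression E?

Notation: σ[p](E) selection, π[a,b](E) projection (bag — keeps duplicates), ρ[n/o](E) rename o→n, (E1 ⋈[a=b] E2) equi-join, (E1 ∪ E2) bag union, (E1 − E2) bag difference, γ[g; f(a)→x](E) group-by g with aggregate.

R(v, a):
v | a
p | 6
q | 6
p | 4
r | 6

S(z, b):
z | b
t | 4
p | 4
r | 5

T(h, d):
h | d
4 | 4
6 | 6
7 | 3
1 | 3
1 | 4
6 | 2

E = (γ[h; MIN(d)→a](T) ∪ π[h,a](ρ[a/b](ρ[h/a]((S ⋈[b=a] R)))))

Per-node cardinality:
  T → 6
  γ[h; MIN(d)→a](T) → 4
  S → 3
  R → 4
  (S ⋈[b=a] R) → 2
  ρ[h/a]((S ⋈[b=a] R)) → 2
  ρ[a/b](ρ[h/a]((S ⋈[b=a] R))) → 2
  π[h,a](ρ[a/b](ρ[h/a]((S ⋈[b=a] R)))) → 2
  (γ[h; MIN(d)→a](T) ∪ π[h,a](ρ[a/b](ρ[h/a]((S ⋈[b=a] R))))) → 6

|E| = 6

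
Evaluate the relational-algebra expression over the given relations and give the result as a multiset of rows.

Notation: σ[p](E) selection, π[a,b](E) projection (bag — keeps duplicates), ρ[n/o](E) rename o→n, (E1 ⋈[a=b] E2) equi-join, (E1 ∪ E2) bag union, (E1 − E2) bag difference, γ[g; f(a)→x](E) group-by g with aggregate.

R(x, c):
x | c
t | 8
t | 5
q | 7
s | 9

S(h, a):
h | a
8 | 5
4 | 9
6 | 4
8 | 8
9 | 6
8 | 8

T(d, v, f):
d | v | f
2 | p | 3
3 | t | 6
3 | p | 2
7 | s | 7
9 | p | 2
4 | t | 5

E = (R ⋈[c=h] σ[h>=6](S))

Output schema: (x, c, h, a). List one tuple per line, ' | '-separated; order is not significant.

Per-node cardinality:
  R → 4
  S → 6
  σ[h>=6](S) → 5
  (R ⋈[c=h] σ[h>=6](S)) → 4

== RESULT ==
x | c | h | a
s | 9 | 9 | 6
t | 8 | 8 | 5
t | 8 | 8 | 8
t | 8 | 8 | 8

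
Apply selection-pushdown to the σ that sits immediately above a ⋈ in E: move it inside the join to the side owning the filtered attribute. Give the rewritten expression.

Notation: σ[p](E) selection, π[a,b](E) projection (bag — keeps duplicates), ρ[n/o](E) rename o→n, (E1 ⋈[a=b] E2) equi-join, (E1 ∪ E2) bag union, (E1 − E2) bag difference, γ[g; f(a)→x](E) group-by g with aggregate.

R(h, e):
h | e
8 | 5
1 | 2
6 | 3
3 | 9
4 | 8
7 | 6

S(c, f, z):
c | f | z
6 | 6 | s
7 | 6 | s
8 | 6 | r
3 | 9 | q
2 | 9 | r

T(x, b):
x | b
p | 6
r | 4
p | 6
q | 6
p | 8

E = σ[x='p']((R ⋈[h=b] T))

σ filters on x, owned by the right side.
E' = (R ⋈[h=b] σ[x='p'](T))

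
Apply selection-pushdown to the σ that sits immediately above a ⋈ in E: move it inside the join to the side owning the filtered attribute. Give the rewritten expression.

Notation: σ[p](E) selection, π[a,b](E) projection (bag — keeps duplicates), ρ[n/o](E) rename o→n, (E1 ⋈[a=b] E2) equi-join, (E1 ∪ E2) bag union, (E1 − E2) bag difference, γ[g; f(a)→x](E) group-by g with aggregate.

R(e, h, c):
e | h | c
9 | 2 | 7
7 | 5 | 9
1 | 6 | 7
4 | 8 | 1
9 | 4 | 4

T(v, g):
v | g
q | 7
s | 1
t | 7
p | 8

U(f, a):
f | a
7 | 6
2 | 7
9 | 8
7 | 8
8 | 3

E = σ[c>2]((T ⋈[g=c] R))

σ filters on c, owned by the right side.
E' = (T ⋈[g=c] σ[c>2](R))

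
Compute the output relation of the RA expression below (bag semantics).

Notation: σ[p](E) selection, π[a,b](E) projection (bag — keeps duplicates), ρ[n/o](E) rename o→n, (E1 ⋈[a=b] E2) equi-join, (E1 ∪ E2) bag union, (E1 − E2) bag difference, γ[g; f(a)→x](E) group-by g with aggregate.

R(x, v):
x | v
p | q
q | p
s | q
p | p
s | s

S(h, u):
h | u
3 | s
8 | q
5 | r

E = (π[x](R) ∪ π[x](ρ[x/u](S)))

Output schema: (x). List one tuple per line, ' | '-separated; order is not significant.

Stepwise |·|:
  R → 5
  π[x](R) → 5
  S → 3
  ρ[x/u](S) → 3
  π[x](ρ[x/u](S)) → 3
  (π[x](R) ∪ π[x](ρ[x/u](S))) → 8

== RESULT ==
x
p
p
q
q
r
s
s
s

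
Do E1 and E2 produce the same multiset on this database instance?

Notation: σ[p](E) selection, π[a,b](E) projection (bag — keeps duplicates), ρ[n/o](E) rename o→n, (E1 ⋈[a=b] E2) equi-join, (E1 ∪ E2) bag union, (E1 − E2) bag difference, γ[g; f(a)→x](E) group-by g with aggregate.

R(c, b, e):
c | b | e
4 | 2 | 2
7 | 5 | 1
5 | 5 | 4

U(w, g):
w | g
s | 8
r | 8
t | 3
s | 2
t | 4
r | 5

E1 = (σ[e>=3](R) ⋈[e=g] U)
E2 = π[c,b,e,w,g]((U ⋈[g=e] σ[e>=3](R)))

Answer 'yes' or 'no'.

E1 row counts bottom-up:
  R → 3
  σ[e>=3](R) → 1
  U → 6
  (σ[e>=3](R) ⋈[e=g] U) → 1
E2 row counts bottom-up:
  U → 6
  R → 3
  σ[e>=3](R) → 1
  (U ⋈[g=e] σ[e>=3](R)) → 1
  π[c,b,e,w,g]((U ⋈[g=e] σ[e>=3](R))) → 1

E1 and E2 produce the same multiset:
c | b | e | w | g
5 | 5 | 4 | t | 4

yes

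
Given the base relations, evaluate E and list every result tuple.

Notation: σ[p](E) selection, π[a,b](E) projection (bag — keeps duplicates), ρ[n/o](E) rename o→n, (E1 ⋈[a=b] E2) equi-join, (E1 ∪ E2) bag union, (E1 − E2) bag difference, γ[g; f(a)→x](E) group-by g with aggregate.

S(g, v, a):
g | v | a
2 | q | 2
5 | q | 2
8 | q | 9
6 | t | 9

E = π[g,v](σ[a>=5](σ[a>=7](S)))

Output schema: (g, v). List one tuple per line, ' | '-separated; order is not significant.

Stepwise |·|:
  S → 4
  σ[a>=7](S) → 2
  σ[a>=5](σ[a>=7](S)) → 2
  π[g,v](σ[a>=5](σ[a>=7](S))) → 2

== RESULT ==
g | v
6 | t
8 | q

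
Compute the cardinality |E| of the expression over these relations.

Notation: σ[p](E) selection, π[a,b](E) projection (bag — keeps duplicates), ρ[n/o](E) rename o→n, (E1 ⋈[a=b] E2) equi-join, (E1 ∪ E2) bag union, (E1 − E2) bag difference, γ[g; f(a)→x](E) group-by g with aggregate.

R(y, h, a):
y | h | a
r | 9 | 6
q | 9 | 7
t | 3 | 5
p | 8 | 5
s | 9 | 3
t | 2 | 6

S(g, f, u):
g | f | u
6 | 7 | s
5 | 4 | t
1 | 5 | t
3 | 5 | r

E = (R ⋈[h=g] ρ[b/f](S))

Row counts bottom-up:
  R → 6
  S → 4
  ρ[b/f](S) → 4
  (R ⋈[h=g] ρ[b/f](S)) → 1

|E| = 1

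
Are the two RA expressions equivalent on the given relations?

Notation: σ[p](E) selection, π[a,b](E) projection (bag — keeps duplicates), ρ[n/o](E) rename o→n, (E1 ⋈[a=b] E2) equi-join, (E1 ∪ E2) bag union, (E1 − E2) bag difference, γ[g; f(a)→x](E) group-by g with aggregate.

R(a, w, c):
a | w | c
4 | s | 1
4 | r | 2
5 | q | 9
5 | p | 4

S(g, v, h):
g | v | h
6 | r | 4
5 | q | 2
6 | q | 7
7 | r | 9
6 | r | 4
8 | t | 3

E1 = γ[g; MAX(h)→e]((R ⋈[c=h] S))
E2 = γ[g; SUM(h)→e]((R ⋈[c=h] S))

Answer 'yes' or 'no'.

E1 subexpression sizes:
  R → 4
  S → 6
  (R ⋈[c=h] S) → 4
  γ[g; MAX(h)→e]((R ⋈[c=h] S)) → 3
E2 subexpression sizes:
  R → 4
  S → 6
  (R ⋈[c=h] S) → 4
  γ[g; SUM(h)→e]((R ⋈[c=h] S)) → 3

E1 result:
g | e
5 | 2
6 | 4
7 | 9
E2 result:
g | e
5 | 2
6 | 8
7 | 9
Witness: (6, 8) appears 0× in E1 but 1× in E2.

no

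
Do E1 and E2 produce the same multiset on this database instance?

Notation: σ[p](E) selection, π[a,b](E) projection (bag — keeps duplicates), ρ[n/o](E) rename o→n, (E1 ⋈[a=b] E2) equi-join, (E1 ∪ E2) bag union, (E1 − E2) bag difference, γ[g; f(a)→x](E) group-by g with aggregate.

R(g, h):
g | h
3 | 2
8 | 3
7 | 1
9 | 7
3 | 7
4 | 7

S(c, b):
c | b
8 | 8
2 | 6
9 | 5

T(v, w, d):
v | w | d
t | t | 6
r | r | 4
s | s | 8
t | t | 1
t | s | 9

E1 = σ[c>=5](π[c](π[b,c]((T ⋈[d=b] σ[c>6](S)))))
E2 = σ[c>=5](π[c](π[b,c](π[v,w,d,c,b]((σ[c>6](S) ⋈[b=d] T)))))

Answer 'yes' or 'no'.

E1 row counts bottom-up:
  T → 5
  S → 3
  σ[c>6](S) → 2
  (T ⋈[d=b] σ[c>6](S)) → 1
  π[b,c]((T ⋈[d=b] σ[c>6](S))) → 1
  π[c](π[b,c]((T ⋈[d=b] σ[c>6](S)))) → 1
  σ[c>=5](π[c](π[b,c]((T ⋈[d=b] σ[c>6](S))))) → 1
E2 row counts bottom-up:
  S → 3
  σ[c>6](S) → 2
  T → 5
  (σ[c>6](S) ⋈[b=d] T) → 1
  π[v,w,d,c,b]((σ[c>6](S) ⋈[b=d] T)) → 1
  π[b,c](π[v,w,d,c,b]((σ[c>6](S) ⋈[b=d] T))) → 1
  π[c](π[b,c](π[v,w,d,c,b]((σ[c>6](S) ⋈[b=d] T)))) → 1
  σ[c>=5](π[c](π[b,c](π[v,w,d,c,b]((σ[c>6](S) ⋈[b=d] T))))) → 1

E1 and E2 produce the same multiset:
c
8

yes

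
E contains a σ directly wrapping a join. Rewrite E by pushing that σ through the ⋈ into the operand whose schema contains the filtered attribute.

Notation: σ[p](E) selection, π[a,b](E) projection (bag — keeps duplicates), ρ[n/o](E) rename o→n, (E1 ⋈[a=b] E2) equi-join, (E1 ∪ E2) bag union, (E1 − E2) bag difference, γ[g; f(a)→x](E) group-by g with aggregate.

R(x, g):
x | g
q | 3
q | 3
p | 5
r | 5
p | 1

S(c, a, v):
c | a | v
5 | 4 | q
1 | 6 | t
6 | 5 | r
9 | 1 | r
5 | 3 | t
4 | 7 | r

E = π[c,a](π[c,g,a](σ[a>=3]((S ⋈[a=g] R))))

σ filters on a, owned by the left side.
E' = π[c,a](π[c,g,a]((σ[a>=3](S) ⋈[a=g] R)))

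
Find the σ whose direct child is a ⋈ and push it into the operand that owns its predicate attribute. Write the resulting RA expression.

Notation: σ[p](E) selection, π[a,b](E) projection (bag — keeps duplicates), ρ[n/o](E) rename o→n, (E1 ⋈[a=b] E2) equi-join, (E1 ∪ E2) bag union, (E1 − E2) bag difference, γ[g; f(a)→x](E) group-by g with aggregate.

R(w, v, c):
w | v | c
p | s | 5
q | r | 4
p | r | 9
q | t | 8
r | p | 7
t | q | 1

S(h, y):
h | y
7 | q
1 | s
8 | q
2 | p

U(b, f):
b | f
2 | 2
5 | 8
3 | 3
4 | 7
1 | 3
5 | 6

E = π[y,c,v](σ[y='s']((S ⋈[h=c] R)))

σ filters on y, owned by the left side.
E' = π[y,c,v]((σ[y='s'](S) ⋈[h=c] R))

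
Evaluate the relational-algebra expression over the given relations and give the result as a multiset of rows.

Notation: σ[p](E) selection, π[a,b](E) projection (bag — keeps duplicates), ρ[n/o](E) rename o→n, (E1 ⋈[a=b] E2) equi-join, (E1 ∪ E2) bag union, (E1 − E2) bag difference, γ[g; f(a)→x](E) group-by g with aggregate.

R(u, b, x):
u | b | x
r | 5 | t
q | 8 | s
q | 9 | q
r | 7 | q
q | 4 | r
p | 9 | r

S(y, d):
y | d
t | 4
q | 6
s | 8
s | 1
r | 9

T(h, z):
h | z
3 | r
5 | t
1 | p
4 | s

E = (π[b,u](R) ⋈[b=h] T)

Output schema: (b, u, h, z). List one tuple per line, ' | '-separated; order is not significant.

Stepwise |·|:
  R → 6
  π[b,u](R) → 6
  T → 4
  (π[b,u](R) ⋈[b=h] T) → 2

== RESULT ==
b | u | h | z
4 | q | 4 | s
5 | r | 5 | t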